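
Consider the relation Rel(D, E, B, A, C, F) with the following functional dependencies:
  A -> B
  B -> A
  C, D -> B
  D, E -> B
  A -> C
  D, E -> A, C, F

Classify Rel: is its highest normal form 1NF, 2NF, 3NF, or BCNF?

Candidate key: {D, E}. Prime attributes: {D, E}.
For A -> B we have {A}⁺ = {A, B, C}; {A} is not a superkey, so BCNF fails.
Because {B} is non-prime and the left side of A -> B is not a superkey, the relation is not in 3NF.
Checking every proper subset of each key, none determines a non-prime attribute — 2NF is satisfied.

2NF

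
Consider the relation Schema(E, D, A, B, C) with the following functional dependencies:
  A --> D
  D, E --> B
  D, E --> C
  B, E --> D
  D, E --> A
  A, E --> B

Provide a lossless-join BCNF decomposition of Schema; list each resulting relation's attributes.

Candidate keys of the original relation: {A, E}, {B, E}, {D, E}.
Within {A, B, C, D, E}: {A}⁺ ∩ {A, B, C, D, E} = {A, D}, not the whole set, so A --> D violates BCNF; decompose into {A, D} and {A, B, C, E}.
{A, D}: every determinant is a superkey — BCNF.
{A, B, C, E}: every determinant is a superkey — BCNF.

{A, B, C, E}; {A, D}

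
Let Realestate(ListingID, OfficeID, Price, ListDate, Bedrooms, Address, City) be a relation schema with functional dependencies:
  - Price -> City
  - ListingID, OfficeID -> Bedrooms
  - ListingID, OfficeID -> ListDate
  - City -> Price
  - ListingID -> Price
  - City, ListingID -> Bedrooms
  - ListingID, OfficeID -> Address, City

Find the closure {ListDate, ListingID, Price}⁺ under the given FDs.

{Bedrooms, City, ListDate, ListingID, Price}

Start with {ListDate, ListingID, Price}.
Price -> City applies; add {City} → now {City, ListDate, ListingID, Price}.
City, ListingID -> Bedrooms applies; add {Bedrooms} → now {Bedrooms, City, ListDate, ListingID, Price}.
No further FD applies.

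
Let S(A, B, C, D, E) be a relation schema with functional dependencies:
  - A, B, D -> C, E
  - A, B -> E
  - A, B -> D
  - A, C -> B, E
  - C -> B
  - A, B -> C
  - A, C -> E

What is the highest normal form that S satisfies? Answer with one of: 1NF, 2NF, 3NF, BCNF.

Candidate keys: {A, B}, {A, C}. Prime attributes: {A, B, C}.
C -> B: {C}⁺ = {B, C}, which is not all of the attributes, so the left side is not a superkey — BCNF is violated.
Since {B} ⊆ prime attributes and every other non-superkey FD also has a prime right side, the schema is in 3NF.

3NF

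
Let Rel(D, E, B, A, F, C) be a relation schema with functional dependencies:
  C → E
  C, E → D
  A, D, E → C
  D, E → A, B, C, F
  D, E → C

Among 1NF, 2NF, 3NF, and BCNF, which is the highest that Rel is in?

BCNF

Candidate keys: {C}, {D, E}. Prime attributes: {C, D, E}.
Each dependency's left side is a superkey — BCNF holds.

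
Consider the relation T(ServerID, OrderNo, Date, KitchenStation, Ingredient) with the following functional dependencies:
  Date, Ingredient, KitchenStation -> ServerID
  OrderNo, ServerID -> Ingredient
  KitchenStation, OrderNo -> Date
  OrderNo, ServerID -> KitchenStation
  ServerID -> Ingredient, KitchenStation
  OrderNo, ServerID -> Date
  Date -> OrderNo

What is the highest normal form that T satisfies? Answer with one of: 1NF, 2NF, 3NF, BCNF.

Candidate keys: {Date, Ingredient, KitchenStation}, {Date, ServerID}, {Ingredient, KitchenStation, OrderNo}, {OrderNo, ServerID}. Prime attributes: {Date, Ingredient, KitchenStation, OrderNo, ServerID}.
KitchenStation, OrderNo -> Date: {KitchenStation, OrderNo}⁺ = {Date, KitchenStation, OrderNo}, which is not all of the attributes, so the left side is not a superkey — BCNF is violated.
Its right-hand attributes {Date} are all prime, as are those of every other non-superkey FD — the relation is in 3NF.

3NF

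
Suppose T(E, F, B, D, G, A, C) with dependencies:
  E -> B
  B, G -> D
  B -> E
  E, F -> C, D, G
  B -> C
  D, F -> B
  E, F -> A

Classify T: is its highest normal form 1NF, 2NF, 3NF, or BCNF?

1NF

Candidate keys: {B, F}, {D, F}, {E, F}. Prime attributes: {B, D, E, F}.
For E -> B we have {E}⁺ = {B, C, E}; {E} is not a superkey, so BCNF fails.
Because {C} is non-prime and the left side of B -> C is not a superkey, the relation is not in 3NF.
{B} is a proper subset of the key {B, F}, and {B}⁺ contains the non-prime attribute {C} — a partial dependency, so 2NF is violated.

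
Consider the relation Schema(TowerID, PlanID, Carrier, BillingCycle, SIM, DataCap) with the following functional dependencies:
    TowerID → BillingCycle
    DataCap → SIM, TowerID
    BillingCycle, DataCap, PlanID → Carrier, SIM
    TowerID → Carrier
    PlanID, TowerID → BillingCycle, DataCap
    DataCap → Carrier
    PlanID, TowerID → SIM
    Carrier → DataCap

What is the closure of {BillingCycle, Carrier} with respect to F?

Start with {BillingCycle, Carrier}.
Carrier → DataCap applies; add {DataCap} → now {BillingCycle, Carrier, DataCap}.
DataCap → SIM, TowerID applies; add {SIM, TowerID} → now {BillingCycle, Carrier, DataCap, SIM, TowerID}.
No further FD applies.

{BillingCycle, Carrier, DataCap, SIM, TowerID}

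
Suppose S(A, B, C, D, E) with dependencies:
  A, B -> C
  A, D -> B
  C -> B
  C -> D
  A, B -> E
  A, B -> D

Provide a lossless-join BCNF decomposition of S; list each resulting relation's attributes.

{A, C, E}; {B, C, D}

Candidate keys of the original relation: {A, B}, {A, C}, {A, D}.
Within {A, B, C, D, E}: {C}⁺ ∩ {A, B, C, D, E} = {B, C, D}, not the whole set, so C -> B, D violates BCNF; decompose into {B, C, D} and {A, C, E}.
{B, C, D} has no BCNF violation.
{A, C, E} has no BCNF violation.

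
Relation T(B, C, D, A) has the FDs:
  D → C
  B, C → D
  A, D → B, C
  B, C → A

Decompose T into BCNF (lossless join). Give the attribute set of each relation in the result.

{A, B, D}; {C, D}

Candidate keys of the original relation: {A, D}, {B, C}, {B, D}.
In {A, B, C, D}, {D} is not a superkey ({D}⁺ restricted to this set is {C, D}), so split on D → C into {C, D} and {A, B, D}.
{C, D} is in BCNF.
{A, B, D} is in BCNF.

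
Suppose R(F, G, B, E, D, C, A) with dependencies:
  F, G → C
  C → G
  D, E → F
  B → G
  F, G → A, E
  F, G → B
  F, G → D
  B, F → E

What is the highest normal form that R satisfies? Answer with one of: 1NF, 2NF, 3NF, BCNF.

3NF

Candidate keys: {B, D, E}, {B, F}, {C, D, E}, {C, F}, {D, E, G}, {F, G}. Prime attributes: {B, C, D, E, F, G}.
C → G: {C}⁺ = {C, G}, which is not all of the attributes, so the left side is not a superkey — BCNF is violated.
Its right-hand attributes {G} are all prime, as are those of every other non-superkey FD — the relation is in 3NF.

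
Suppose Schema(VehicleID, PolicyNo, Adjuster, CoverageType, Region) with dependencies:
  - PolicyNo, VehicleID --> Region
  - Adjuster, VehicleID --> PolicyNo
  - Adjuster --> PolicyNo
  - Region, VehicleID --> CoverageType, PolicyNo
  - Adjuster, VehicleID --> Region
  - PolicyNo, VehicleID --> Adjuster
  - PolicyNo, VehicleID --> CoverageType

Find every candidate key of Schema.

{Adjuster, VehicleID}, {PolicyNo, VehicleID}, {Region, VehicleID}

{VehicleID} never appears on the right of any FD, so every key must include it.
Closure of {Adjuster, VehicleID} is {Adjuster, CoverageType, PolicyNo, Region, VehicleID}, the whole schema; {Adjuster, VehicleID} is a candidate key.
Closure of {PolicyNo, VehicleID} is {Adjuster, CoverageType, PolicyNo, Region, VehicleID}, the whole schema; {PolicyNo, VehicleID} is a candidate key.
Closure of {Region, VehicleID} is {Adjuster, CoverageType, PolicyNo, Region, VehicleID}, the whole schema; {Region, VehicleID} is a candidate key.
No proper subset of any of these is a key, and no other minimal superkey exists.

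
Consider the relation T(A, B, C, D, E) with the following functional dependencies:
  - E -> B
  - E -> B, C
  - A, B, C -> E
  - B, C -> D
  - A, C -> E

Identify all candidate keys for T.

{A, C}, {A, E}

{A} never appears on the right of any FD, so every key must include it.
{A, C}⁺ = {A, B, C, D, E}, which is every attribute, so {A, C} is a candidate key.
{A, E}⁺ = {A, B, C, D, E}, which is every attribute, so {A, E} is a candidate key.
Any other superkey properly contains one of these, so there are no further candidate keys.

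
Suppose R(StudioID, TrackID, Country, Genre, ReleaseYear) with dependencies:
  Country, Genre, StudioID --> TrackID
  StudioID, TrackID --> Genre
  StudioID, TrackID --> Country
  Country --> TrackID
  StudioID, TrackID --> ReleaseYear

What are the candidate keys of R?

{StudioID} never appears on the right of any FD, so every key must include it.
{Country, StudioID} is a candidate key since {Country, StudioID}⁺ = {Country, Genre, ReleaseYear, StudioID, TrackID} covers every attribute.
{StudioID, TrackID} is a candidate key since {StudioID, TrackID}⁺ = {Country, Genre, ReleaseYear, StudioID, TrackID} covers every attribute.
No proper subset of any of these is a key, and no other minimal superkey exists.

{Country, StudioID}, {StudioID, TrackID}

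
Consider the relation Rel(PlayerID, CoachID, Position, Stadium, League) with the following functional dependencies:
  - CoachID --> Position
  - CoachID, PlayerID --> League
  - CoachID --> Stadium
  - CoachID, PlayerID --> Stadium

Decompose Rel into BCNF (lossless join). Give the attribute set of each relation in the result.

Candidate key of the original relation: {CoachID, PlayerID}.
Within {CoachID, League, PlayerID, Position, Stadium}: {CoachID}⁺ ∩ {CoachID, League, PlayerID, Position, Stadium} = {CoachID, Position, Stadium}, not the whole set, so CoachID --> Position, Stadium violates BCNF; decompose into {CoachID, Position, Stadium} and {CoachID, League, PlayerID}.
{CoachID, Position, Stadium} has no BCNF violation.
{CoachID, League, PlayerID} has no BCNF violation.

{CoachID, League, PlayerID}; {CoachID, Position, Stadium}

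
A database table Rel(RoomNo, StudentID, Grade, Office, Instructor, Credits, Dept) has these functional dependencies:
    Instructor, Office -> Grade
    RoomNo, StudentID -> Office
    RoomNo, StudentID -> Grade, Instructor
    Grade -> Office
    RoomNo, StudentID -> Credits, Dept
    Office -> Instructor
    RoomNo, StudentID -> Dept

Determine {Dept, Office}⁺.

Start with {Dept, Office}.
Office -> Instructor applies; add {Instructor} → now {Dept, Instructor, Office}.
Instructor, Office -> Grade applies; add {Grade} → now {Dept, Grade, Instructor, Office}.
No further FD applies.

{Dept, Grade, Instructor, Office}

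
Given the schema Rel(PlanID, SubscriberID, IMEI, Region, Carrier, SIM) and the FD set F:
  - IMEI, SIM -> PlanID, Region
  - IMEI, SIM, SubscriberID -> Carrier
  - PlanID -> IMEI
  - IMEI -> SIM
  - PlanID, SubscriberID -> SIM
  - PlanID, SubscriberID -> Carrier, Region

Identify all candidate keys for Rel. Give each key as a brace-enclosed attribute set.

{SubscriberID} never appears on the right of any FD, so every key must include it.
{IMEI, SubscriberID} is a candidate key since {IMEI, SubscriberID}⁺ = {Carrier, IMEI, PlanID, Region, SIM, SubscriberID} covers every attribute.
{PlanID, SubscriberID} is a candidate key since {PlanID, SubscriberID}⁺ = {Carrier, IMEI, PlanID, Region, SIM, SubscriberID} covers every attribute.
No proper subset of any of these is a key, and no other minimal superkey exists.

{IMEI, SubscriberID}, {PlanID, SubscriberID}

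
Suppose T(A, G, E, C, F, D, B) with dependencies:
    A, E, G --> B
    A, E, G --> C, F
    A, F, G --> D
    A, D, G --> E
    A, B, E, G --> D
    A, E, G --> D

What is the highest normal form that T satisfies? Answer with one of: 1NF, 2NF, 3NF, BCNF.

BCNF

Candidate keys: {A, D, G}, {A, E, G}, {A, F, G}. Prime attributes: {A, D, E, F, G}.
Each dependency's left side is a superkey — BCNF holds.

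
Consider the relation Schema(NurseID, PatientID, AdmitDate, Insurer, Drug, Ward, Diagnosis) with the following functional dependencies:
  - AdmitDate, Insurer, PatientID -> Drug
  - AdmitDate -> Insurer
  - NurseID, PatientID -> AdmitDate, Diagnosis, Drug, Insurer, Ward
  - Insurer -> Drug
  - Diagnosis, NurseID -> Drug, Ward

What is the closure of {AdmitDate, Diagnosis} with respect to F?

{AdmitDate, Diagnosis, Drug, Insurer}

Start with {AdmitDate, Diagnosis}.
AdmitDate -> Insurer applies; add {Insurer} → now {AdmitDate, Diagnosis, Insurer}.
Insurer -> Drug applies; add {Drug} → now {AdmitDate, Diagnosis, Drug, Insurer}.
No further FD applies.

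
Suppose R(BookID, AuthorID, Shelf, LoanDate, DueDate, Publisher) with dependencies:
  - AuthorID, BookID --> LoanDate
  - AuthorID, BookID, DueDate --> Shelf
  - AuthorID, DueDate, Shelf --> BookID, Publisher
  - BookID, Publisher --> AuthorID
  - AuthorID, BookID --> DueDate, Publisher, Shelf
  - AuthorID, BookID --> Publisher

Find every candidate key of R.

{AuthorID, BookID}, {AuthorID, DueDate, Shelf}, {BookID, Publisher}

{AuthorID, BookID} is a candidate key since {AuthorID, BookID}⁺ = {AuthorID, BookID, DueDate, LoanDate, Publisher, Shelf} covers every attribute.
{BookID, Publisher} is a candidate key since {BookID, Publisher}⁺ = {AuthorID, BookID, DueDate, LoanDate, Publisher, Shelf} covers every attribute.
{AuthorID, DueDate, Shelf} is a candidate key since {AuthorID, DueDate, Shelf}⁺ = {AuthorID, BookID, DueDate, LoanDate, Publisher, Shelf} covers every attribute.
These are minimal and exhaustive — every other superkey contains one of them.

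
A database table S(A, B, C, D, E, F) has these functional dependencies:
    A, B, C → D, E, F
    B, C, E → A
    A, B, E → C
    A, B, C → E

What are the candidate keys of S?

{A, B, C}, {A, B, E}, {B, C, E}

No FD produces {B}, so it must be in every candidate key.
{A, B, C}⁺ = {A, B, C, D, E, F} — all of the relation — so {A, B, C} is a candidate key.
{A, B, E}⁺ = {A, B, C, D, E, F} — all of the relation — so {A, B, E} is a candidate key.
{B, C, E}⁺ = {A, B, C, D, E, F} — all of the relation — so {B, C, E} is a candidate key.
Any other superkey properly contains one of these, so there are no further candidate keys.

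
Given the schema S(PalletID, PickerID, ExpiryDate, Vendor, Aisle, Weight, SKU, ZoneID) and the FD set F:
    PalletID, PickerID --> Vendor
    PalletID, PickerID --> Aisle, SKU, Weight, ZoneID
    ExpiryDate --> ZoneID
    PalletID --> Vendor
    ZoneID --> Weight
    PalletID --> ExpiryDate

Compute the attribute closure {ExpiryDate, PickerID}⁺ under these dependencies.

Start with {ExpiryDate, PickerID}.
ExpiryDate --> ZoneID applies; add {ZoneID} → now {ExpiryDate, PickerID, ZoneID}.
ZoneID --> Weight applies; add {Weight} → now {ExpiryDate, PickerID, Weight, ZoneID}.
No further FD applies.

{ExpiryDate, PickerID, Weight, ZoneID}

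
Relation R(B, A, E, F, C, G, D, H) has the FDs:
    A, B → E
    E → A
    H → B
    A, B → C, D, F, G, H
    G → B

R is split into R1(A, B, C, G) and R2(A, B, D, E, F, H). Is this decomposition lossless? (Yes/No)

Yes

R1 ∩ R2 = {A, B}; its closure under F is {A, B, C, D, E, F, G, H}.
R1 is contained in that closure, so R1 ∩ R2 → R1 holds and the join is lossless.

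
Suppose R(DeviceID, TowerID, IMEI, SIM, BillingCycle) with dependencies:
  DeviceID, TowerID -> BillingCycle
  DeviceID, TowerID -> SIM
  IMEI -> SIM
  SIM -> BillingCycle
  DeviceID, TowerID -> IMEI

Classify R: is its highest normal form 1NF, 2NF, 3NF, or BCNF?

2NF

Candidate key: {DeviceID, TowerID}. Prime attributes: {DeviceID, TowerID}.
IMEI -> SIM breaks BCNF: {IMEI}⁺ = {BillingCycle, IMEI, SIM}, so {IMEI} is not a superkey.
IMEI -> SIM determines the non-prime attribute {SIM} from a non-superkey — 3NF is violated.
No non-prime attribute depends on a proper subset of any candidate key, so 2NF holds.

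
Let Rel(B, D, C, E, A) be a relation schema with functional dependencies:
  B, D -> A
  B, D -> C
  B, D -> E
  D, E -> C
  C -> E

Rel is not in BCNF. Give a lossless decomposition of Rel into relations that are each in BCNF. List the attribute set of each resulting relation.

{A, B, D, E}; {C, D}; {C, E}

Candidate key of the original relation: {B, D}.
Within {A, B, C, D, E}: {D, E}⁺ ∩ {A, B, C, D, E} = {C, D, E}, not the whole set, so D, E -> C violates BCNF; decompose into {C, D, E} and {A, B, D, E}.
Within {C, D, E}: {C}⁺ ∩ {C, D, E} = {C, E}, not the whole set, so C -> E violates BCNF; decompose into {C, E} and {C, D}.
{C, E} has no BCNF violation.
{C, D} has no BCNF violation.
{A, B, D, E} has no BCNF violation.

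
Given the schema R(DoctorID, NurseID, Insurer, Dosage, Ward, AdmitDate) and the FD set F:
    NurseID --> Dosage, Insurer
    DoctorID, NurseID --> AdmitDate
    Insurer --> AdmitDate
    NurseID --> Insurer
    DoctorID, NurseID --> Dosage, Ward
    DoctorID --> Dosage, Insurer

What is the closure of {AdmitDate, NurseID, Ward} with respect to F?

{AdmitDate, Dosage, Insurer, NurseID, Ward}

Start with {AdmitDate, NurseID, Ward}.
NurseID --> Dosage, Insurer applies; add {Dosage, Insurer} → now {AdmitDate, Dosage, Insurer, NurseID, Ward}.
No further FD applies.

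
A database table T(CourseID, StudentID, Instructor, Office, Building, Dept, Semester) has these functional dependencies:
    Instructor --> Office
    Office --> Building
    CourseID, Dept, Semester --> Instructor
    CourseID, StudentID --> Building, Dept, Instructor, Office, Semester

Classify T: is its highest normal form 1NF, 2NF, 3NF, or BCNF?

Candidate key: {CourseID, StudentID}. Prime attributes: {CourseID, StudentID}.
For Instructor --> Office we have {Instructor}⁺ = {Building, Instructor, Office}; {Instructor} is not a superkey, so BCNF fails.
Instructor --> Office determines the non-prime attribute {Office} from a non-superkey — 3NF is violated.
No non-prime attribute depends on a proper subset of any candidate key, so 2NF holds.

2NF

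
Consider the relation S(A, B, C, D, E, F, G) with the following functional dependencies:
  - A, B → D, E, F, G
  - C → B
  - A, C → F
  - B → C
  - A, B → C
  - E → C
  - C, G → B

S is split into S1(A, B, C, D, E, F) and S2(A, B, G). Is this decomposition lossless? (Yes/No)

Common attributes: {A, B}; their closure is {A, B, C, D, E, F, G}.
S1 is contained in that closure, so S1 ∩ S2 → S1 holds and the join is lossless.

Yes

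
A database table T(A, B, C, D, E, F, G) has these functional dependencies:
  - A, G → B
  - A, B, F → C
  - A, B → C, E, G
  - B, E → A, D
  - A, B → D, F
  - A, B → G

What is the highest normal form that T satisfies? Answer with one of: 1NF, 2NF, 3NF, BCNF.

BCNF

Candidate keys: {A, B}, {A, G}, {B, E}. Prime attributes: {A, B, E, G}.
Every FD has a superkey on the left, so the relation is in BCNF.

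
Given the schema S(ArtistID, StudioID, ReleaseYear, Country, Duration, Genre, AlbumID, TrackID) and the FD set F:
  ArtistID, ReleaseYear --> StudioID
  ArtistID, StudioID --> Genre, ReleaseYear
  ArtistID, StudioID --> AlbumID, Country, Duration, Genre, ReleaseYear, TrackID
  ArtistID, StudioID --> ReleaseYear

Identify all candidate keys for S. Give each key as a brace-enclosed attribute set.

{ArtistID, ReleaseYear}, {ArtistID, StudioID}

{ArtistID} never appears on the right of any FD, so every key must include it.
{ArtistID, ReleaseYear}⁺ = {AlbumID, ArtistID, Country, Duration, Genre, ReleaseYear, StudioID, TrackID} — all of the relation — so {ArtistID, ReleaseYear} is a candidate key.
{ArtistID, StudioID}⁺ = {AlbumID, ArtistID, Country, Duration, Genre, ReleaseYear, StudioID, TrackID} — all of the relation — so {ArtistID, StudioID} is a candidate key.
No proper subset of any of these is a key, and no other minimal superkey exists.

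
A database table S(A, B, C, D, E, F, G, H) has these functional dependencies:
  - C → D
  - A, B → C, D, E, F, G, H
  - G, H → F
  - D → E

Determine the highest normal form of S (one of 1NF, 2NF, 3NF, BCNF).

Candidate key: {A, B}. Prime attributes: {A, B}.
C → D breaks BCNF: {C}⁺ = {C, D, E}, so {C} is not a superkey.
Because {D} is non-prime and the left side of C → D is not a superkey, the relation is not in 3NF.
No proper subset of a key has a non-prime attribute in its closure, so there is no partial dependency; 2NF holds.

2NF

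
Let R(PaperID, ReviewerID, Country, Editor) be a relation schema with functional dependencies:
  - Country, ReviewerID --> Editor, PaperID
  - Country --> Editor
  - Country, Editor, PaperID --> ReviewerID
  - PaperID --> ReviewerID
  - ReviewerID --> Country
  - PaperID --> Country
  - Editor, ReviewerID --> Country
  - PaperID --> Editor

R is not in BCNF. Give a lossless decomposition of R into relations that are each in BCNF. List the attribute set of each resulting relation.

Candidate keys of the original relation: {PaperID}, {ReviewerID}.
In {Country, Editor, PaperID, ReviewerID}, {Country} is not a superkey ({Country}⁺ restricted to this set is {Country, Editor}), so split on Country --> Editor into {Country, Editor} and {Country, PaperID, ReviewerID}.
{Country, Editor}: every determinant is a superkey — BCNF.
{Country, PaperID, ReviewerID}: every determinant is a superkey — BCNF.

{Country, Editor}; {Country, PaperID, ReviewerID}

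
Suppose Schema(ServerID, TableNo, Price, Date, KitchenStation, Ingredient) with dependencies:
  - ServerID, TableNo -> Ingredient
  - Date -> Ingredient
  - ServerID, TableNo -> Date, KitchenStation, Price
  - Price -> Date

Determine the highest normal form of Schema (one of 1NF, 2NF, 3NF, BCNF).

2NF

Candidate key: {ServerID, TableNo}. Prime attributes: {ServerID, TableNo}.
Date -> Ingredient: {Date}⁺ = {Date, Ingredient}, which is not all of the attributes, so the left side is not a superkey — BCNF is violated.
Date -> Ingredient determines the non-prime attribute {Ingredient} from a non-superkey — 3NF is violated.
No non-prime attribute depends on a proper subset of any candidate key, so 2NF holds.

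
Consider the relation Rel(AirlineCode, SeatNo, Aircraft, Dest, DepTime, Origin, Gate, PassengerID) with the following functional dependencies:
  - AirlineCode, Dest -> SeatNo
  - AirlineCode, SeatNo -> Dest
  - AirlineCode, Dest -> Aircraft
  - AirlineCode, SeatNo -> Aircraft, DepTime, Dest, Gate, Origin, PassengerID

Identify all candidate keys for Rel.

{AirlineCode} never appears on the right of any FD, so every key must include it.
Closure of {AirlineCode, Dest} is {Aircraft, AirlineCode, DepTime, Dest, Gate, Origin, PassengerID, SeatNo}, the whole schema; {AirlineCode, Dest} is a candidate key.
Closure of {AirlineCode, SeatNo} is {Aircraft, AirlineCode, DepTime, Dest, Gate, Origin, PassengerID, SeatNo}, the whole schema; {AirlineCode, SeatNo} is a candidate key.
No proper subset of any of these is a key, and no other minimal superkey exists.

{AirlineCode, Dest}, {AirlineCode, SeatNo}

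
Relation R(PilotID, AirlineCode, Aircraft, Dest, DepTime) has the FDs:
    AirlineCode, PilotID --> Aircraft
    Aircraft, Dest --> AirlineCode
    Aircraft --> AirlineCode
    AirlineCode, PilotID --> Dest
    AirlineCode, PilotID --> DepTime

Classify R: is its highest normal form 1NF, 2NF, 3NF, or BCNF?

Candidate keys: {Aircraft, PilotID}, {AirlineCode, PilotID}. Prime attributes: {Aircraft, AirlineCode, PilotID}.
Aircraft, Dest --> AirlineCode: {Aircraft, Dest}⁺ = {Aircraft, AirlineCode, Dest}, which is not all of the attributes, so the left side is not a superkey — BCNF is violated.
Since {AirlineCode} ⊆ prime attributes and every other non-superkey FD also has a prime right side, the schema is in 3NF.

3NF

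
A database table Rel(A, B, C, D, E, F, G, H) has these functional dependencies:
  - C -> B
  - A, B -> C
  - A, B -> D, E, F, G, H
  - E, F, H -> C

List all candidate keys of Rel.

{A} never appears on the right of any FD, so every key must include it.
Closure of {A, B} is {A, B, C, D, E, F, G, H}, the whole schema; {A, B} is a candidate key.
Closure of {A, C} is {A, B, C, D, E, F, G, H}, the whole schema; {A, C} is a candidate key.
Closure of {A, E, F, H} is {A, B, C, D, E, F, G, H}, the whole schema; {A, E, F, H} is a candidate key.
Any other superkey properly contains one of these, so there are no further candidate keys.

{A, B}, {A, C}, {A, E, F, H}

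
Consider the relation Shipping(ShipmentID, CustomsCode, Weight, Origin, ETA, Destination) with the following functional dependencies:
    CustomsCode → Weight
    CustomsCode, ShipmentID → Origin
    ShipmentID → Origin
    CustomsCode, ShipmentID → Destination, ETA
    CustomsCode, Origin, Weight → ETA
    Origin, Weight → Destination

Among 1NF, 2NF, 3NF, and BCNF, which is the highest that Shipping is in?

1NF

Candidate key: {CustomsCode, ShipmentID}. Prime attributes: {CustomsCode, ShipmentID}.
CustomsCode → Weight breaks BCNF: {CustomsCode}⁺ = {CustomsCode, Weight}, so {CustomsCode} is not a superkey.
CustomsCode → Weight has non-prime {Weight} on the right and a non-superkey on the left, so 3NF fails.
{CustomsCode} is a proper subset of the key {CustomsCode, ShipmentID}, and {CustomsCode}⁺ contains the non-prime attribute {Weight} — a partial dependency, so 2NF is violated.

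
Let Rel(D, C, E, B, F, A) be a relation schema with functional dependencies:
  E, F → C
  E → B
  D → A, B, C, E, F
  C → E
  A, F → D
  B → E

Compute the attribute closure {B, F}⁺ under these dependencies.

Start with {B, F}.
B → E applies; add {E} → now {B, E, F}.
E, F → C applies; add {C} → now {B, C, E, F}.
No further FD applies.

{B, C, E, F}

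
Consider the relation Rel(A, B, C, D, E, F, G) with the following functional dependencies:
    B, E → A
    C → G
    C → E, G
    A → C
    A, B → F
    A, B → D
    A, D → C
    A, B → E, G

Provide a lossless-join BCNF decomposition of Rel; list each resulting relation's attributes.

{A, B, D, F}; {A, C}; {C, E, G}

Candidate keys of the original relation: {A, B}, {B, C}, {B, E}.
In {A, B, C, D, E, F, G}, {C} is not a superkey ({C}⁺ restricted to this set is {C, E, G}), so split on C → E, G into {C, E, G} and {A, B, C, D, F}.
{C, E, G} has no BCNF violation.
In {A, B, C, D, F}, {A} is not a superkey ({A}⁺ restricted to this set is {A, C}), so split on A → C into {A, C} and {A, B, D, F}.
{A, C} has no BCNF violation.
{A, B, D, F} has no BCNF violation.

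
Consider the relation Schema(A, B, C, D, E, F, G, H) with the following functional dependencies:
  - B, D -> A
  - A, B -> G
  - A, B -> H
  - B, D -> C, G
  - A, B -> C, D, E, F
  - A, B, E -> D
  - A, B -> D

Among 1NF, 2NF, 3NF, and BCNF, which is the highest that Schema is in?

Candidate keys: {A, B}, {B, D}. Prime attributes: {A, B, D}.
The left-hand side of every FD is a superkey, so BCNF is satisfied.

BCNF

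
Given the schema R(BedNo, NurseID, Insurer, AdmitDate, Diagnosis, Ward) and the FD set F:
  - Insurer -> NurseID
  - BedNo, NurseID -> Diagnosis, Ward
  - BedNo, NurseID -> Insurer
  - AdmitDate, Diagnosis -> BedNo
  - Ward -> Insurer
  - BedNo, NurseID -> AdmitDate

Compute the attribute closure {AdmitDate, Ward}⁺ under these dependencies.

Start with {AdmitDate, Ward}.
Ward -> Insurer applies; add {Insurer} → now {AdmitDate, Insurer, Ward}.
Insurer -> NurseID applies; add {NurseID} → now {AdmitDate, Insurer, NurseID, Ward}.
No further FD applies.

{AdmitDate, Insurer, NurseID, Ward}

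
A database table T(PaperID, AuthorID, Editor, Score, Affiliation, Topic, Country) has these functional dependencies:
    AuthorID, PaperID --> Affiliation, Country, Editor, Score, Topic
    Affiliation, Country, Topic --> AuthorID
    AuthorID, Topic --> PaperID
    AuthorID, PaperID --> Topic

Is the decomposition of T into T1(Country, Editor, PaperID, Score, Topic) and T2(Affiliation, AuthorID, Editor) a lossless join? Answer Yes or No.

Common attributes: {Editor}; their closure is {Editor}.
The closure covers neither T1 nor T2 entirely; the join is not lossless.

No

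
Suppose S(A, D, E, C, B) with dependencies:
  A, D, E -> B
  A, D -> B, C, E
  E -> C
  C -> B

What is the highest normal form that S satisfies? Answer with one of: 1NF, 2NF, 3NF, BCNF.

Candidate key: {A, D}. Prime attributes: {A, D}.
E -> C: {E}⁺ = {B, C, E}, which is not all of the attributes, so the left side is not a superkey — BCNF is violated.
E -> C has non-prime {C} on the right and a non-superkey on the left, so 3NF fails.
No proper subset of a key has a non-prime attribute in its closure, so there is no partial dependency; 2NF holds.

2NF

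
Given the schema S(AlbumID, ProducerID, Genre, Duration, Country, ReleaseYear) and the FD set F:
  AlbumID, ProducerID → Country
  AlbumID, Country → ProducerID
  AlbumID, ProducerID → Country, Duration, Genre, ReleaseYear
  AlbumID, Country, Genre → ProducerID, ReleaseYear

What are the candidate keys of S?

{AlbumID, Country}, {AlbumID, ProducerID}

Attributes never on any right-hand side: {AlbumID} — every candidate key must contain it.
{AlbumID, Country}⁺ = {AlbumID, Country, Duration, Genre, ProducerID, ReleaseYear}, which is every attribute, so {AlbumID, Country} is a candidate key.
{AlbumID, ProducerID}⁺ = {AlbumID, Country, Duration, Genre, ProducerID, ReleaseYear}, which is every attribute, so {AlbumID, ProducerID} is a candidate key.
These are minimal and exhaustive — every other superkey contains one of them.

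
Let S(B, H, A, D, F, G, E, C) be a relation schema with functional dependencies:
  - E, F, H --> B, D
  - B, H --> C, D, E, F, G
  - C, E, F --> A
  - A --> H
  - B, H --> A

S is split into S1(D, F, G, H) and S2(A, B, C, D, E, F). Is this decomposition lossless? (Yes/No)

Common attributes: {D, F}; their closure is {D, F}.
Neither S1 nor S2 is contained in that closure, so the decomposition is lossy.

No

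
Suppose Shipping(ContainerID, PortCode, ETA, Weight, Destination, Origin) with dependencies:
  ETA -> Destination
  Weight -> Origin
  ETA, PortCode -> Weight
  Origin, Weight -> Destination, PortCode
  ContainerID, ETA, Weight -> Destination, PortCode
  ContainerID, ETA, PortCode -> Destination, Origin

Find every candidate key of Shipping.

{ContainerID, ETA, PortCode}, {ContainerID, ETA, Weight}

{ContainerID, ETA} never appear on the right of any FD, so every key must include all of them.
{ContainerID, ETA, PortCode} is a candidate key since {ContainerID, ETA, PortCode}⁺ = {ContainerID, Destination, ETA, Origin, PortCode, Weight} covers every attribute.
{ContainerID, ETA, Weight} is a candidate key since {ContainerID, ETA, Weight}⁺ = {ContainerID, Destination, ETA, Origin, PortCode, Weight} covers every attribute.
No proper subset of any of these is a key, and no other minimal superkey exists.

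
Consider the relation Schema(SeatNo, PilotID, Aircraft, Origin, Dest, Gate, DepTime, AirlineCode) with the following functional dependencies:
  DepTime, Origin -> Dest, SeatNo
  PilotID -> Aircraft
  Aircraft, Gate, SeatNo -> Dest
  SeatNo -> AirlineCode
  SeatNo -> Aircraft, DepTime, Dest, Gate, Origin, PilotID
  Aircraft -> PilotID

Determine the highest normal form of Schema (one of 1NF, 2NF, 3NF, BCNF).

2NF

Candidate keys: {DepTime, Origin}, {SeatNo}. Prime attributes: {DepTime, Origin, SeatNo}.
PilotID -> Aircraft breaks BCNF: {PilotID}⁺ = {Aircraft, PilotID}, so {PilotID} is not a superkey.
Because {Aircraft} is non-prime and the left side of PilotID -> Aircraft is not a superkey, the relation is not in 3NF.
No proper subset of a key has a non-prime attribute in its closure, so there is no partial dependency; 2NF holds.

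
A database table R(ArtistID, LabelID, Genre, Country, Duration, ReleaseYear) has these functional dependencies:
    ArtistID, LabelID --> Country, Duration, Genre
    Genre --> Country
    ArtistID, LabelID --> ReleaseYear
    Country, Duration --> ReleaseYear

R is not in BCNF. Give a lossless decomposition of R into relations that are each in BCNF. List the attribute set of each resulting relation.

{ArtistID, Duration, Genre, LabelID}; {Country, Genre}; {Duration, Genre, ReleaseYear}

Candidate key of the original relation: {ArtistID, LabelID}.
In {ArtistID, Country, Duration, Genre, LabelID, ReleaseYear}, {Genre} is not a superkey ({Genre}⁺ restricted to this set is {Country, Genre}), so split on Genre --> Country into {Country, Genre} and {ArtistID, Duration, Genre, LabelID, ReleaseYear}.
{Country, Genre} has no BCNF violation.
In {ArtistID, Duration, Genre, LabelID, ReleaseYear}, {Duration, Genre} is not a superkey ({Duration, Genre}⁺ restricted to this set is {Duration, Genre, ReleaseYear}), so split on Duration, Genre --> ReleaseYear into {Duration, Genre, ReleaseYear} and {ArtistID, Duration, Genre, LabelID}.
{Duration, Genre, ReleaseYear} has no BCNF violation.
{ArtistID, Duration, Genre, LabelID} has no BCNF violation.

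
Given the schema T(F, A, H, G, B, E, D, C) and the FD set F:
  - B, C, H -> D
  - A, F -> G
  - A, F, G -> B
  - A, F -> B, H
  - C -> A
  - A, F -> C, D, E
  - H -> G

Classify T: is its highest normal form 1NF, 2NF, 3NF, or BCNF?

2NF

Candidate keys: {A, F}, {C, F}. Prime attributes: {A, C, F}.
For B, C, H -> D we have {B, C, H}⁺ = {A, B, C, D, G, H}; {B, C, H} is not a superkey, so BCNF fails.
Because {D} is non-prime and the left side of B, C, H -> D is not a superkey, the relation is not in 3NF.
No proper subset of a key has a non-prime attribute in its closure, so there is no partial dependency; 2NF holds.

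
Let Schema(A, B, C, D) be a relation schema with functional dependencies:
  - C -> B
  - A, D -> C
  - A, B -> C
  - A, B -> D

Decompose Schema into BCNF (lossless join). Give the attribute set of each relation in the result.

{A, C, D}; {B, C}

Candidate keys of the original relation: {A, B}, {A, C}, {A, D}.
{A, B, C, D}: {C} determines {B, C} here but is not a superkey — split on C -> B, giving {B, C} and {A, C, D}.
{B, C} is in BCNF.
{A, C, D} is in BCNF.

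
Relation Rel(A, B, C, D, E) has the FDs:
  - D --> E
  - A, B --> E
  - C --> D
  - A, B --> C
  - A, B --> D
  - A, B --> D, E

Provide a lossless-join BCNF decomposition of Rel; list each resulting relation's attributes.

{A, B, C}; {C, D}; {D, E}

Candidate key of the original relation: {A, B}.
{A, B, C, D, E}: {D} determines {D, E} here but is not a superkey — split on D --> E, giving {D, E} and {A, B, C, D}.
{D, E}: every determinant is a superkey — BCNF.
{A, B, C, D}: {C} determines {C, D} here but is not a superkey — split on C --> D, giving {C, D} and {A, B, C}.
{C, D}: every determinant is a superkey — BCNF.
{A, B, C}: every determinant is a superkey — BCNF.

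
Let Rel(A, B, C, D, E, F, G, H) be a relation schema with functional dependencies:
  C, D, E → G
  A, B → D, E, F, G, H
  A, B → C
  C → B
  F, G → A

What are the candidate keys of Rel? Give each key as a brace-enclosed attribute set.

{A, B}⁺ = {A, B, C, D, E, F, G, H} — all of the relation — so {A, B} is a candidate key.
{A, C}⁺ = {A, B, C, D, E, F, G, H} — all of the relation — so {A, C} is a candidate key.
{B, F, G}⁺ = {A, B, C, D, E, F, G, H} — all of the relation — so {B, F, G} is a candidate key.
{C, F, G}⁺ = {A, B, C, D, E, F, G, H} — all of the relation — so {C, F, G} is a candidate key.
{C, D, E, F}⁺ = {A, B, C, D, E, F, G, H} — all of the relation — so {C, D, E, F} is a candidate key.
These are minimal and exhaustive — every other superkey contains one of them.

{A, B}, {A, C}, {B, F, G}, {C, D, E, F}, {C, F, G}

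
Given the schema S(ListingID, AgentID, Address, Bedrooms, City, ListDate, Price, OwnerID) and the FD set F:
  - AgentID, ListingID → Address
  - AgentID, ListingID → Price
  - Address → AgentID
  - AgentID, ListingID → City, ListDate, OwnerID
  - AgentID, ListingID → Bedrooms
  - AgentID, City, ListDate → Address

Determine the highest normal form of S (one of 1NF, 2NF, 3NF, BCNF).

Candidate keys: {Address, ListingID}, {AgentID, ListingID}. Prime attributes: {Address, AgentID, ListingID}.
For Address → AgentID we have {Address}⁺ = {Address, AgentID}; {Address} is not a superkey, so BCNF fails.
But every attribute on its right side ({AgentID}) is prime, and the same holds for every other non-superkey FD, so 3NF still holds.

3NF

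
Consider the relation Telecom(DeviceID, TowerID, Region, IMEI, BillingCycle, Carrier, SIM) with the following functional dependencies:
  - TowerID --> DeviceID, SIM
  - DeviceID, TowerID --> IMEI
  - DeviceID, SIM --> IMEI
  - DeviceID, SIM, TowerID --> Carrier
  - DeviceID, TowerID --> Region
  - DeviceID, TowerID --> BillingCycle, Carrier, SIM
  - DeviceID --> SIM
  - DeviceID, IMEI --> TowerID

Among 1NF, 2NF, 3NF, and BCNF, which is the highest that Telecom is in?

Candidate keys: {DeviceID}, {TowerID}. Prime attributes: {DeviceID, TowerID}.
The left-hand side of every FD is a superkey, so BCNF is satisfied.

BCNF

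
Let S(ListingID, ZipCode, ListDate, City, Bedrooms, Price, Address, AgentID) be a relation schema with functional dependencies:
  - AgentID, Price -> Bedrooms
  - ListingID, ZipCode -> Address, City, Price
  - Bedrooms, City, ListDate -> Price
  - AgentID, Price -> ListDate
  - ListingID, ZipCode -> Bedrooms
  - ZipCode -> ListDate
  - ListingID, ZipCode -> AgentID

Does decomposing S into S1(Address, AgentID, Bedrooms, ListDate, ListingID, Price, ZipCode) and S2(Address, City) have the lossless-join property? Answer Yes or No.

No

S1 ∩ S2 = {Address}; its closure under F is {Address}.
The closure covers neither S1 nor S2 entirely; the join is not lossless.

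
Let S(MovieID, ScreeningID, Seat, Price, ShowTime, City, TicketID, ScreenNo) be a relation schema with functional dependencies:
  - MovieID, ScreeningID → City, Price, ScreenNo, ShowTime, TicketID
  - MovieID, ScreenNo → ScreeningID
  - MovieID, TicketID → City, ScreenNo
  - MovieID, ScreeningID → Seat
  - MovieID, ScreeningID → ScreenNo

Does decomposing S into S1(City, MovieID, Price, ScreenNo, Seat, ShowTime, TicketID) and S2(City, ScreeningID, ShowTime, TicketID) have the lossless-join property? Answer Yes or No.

S1 ∩ S2 = {City, ShowTime, TicketID}; its closure under F is {City, ShowTime, TicketID}.
The closure covers neither S1 nor S2 entirely; the join is not lossless.

No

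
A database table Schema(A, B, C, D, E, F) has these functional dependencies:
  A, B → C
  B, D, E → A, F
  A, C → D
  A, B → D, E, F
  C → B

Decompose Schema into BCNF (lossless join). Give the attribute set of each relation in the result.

Candidate keys of the original relation: {A, B}, {A, C}, {B, D, E}, {C, D, E}.
In {A, B, C, D, E, F}, {C} is not a superkey ({C}⁺ restricted to this set is {B, C}), so split on C → B into {B, C} and {A, C, D, E, F}.
{B, C}: every determinant is a superkey — BCNF.
{A, C, D, E, F}: every determinant is a superkey — BCNF.

{A, C, D, E, F}; {B, C}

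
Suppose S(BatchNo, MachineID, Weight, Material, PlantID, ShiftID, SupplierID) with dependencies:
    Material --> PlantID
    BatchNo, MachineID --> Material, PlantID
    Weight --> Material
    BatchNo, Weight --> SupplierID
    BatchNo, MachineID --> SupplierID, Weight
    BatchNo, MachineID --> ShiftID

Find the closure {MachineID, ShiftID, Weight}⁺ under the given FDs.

Start with {MachineID, ShiftID, Weight}.
Weight --> Material applies; add {Material} → now {MachineID, Material, ShiftID, Weight}.
Material --> PlantID applies; add {PlantID} → now {MachineID, Material, PlantID, ShiftID, Weight}.
No further FD applies.

{MachineID, Material, PlantID, ShiftID, Weight}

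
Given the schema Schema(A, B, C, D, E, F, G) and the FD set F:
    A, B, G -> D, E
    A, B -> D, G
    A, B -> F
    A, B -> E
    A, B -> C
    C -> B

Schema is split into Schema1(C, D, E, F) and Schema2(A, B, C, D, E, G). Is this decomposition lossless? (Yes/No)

The shared attributes are {C, D, E} and {C, D, E}⁺ = {B, C, D, E}.
Neither Schema1 nor Schema2 is contained in that closure, so the decomposition is lossy.

No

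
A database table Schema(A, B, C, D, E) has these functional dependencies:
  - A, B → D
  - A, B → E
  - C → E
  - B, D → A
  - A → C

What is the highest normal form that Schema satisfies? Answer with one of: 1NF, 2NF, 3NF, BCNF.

Candidate keys: {A, B}, {B, D}. Prime attributes: {A, B, D}.
C → E breaks BCNF: {C}⁺ = {C, E}, so {C} is not a superkey.
C → E has non-prime {E} on the right and a non-superkey on the left, so 3NF fails.
{A} is a proper subset of the key {A, B}, and {A}⁺ contains the non-prime attributes {C, E} — a partial dependency, so 2NF is violated.

1NF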